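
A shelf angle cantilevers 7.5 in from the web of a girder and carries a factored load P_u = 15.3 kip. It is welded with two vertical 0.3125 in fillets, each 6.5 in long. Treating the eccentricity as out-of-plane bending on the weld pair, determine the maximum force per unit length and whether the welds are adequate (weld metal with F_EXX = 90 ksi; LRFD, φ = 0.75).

f_max ≈ 8.23 kip/in; adequate

L_w = 2 × 6.5 = 13 in; section modulus (unit throat) S = 2 × L²/6 = 14.08 in².
Direct shear f_v = P/L_w = 15.3/13 = 1.177 kip/in.
Moment M = P × e = 15.3 × 7.5 = 114.75 kip·in; bending f_b = M/S = 8.148 kip/in.
f_max = √(f_v² + f_b²) = √(1.177² + 8.148²) = 8.232 kip/in.
φr_n = 0.75 × 0.6 × 90 × (0.707 × 0.3125) = 8.948 kip/in → adequate.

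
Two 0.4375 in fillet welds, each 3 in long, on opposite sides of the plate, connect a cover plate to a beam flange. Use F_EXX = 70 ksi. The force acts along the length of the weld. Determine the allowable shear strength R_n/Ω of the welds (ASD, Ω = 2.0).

R_n/Ω ≈ 39 kips

Effective throat t_e = 0.707 × 0.4375 = 0.3093 in.
Total length L = 6 in; A_we = 0.3093 × 6 = 1.856 in².
F_nw = 0.6 F_EXX = 0.6 × 70 = 42 ksi.
R_n = 42 × 1.856 = 77.95 kips; R_n/Ω = 77.95/2.0 = 38.97 kips.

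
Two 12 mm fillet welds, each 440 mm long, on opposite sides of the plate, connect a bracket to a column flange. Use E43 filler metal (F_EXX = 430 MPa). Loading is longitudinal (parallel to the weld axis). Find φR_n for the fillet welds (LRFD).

φR_n ≈ 1440 kN

Effective throat t_e = 0.707 × 12 = 8.484 mm.
Total length L = 880 mm; A_we = 8.484 × 880 = 7466 mm².
F_nw = 0.6 F_EXX = 0.6 × 430 = 258 MPa.
φR_n = 0.75 × 258 × 7466 × 10⁻³ = 1445 kN.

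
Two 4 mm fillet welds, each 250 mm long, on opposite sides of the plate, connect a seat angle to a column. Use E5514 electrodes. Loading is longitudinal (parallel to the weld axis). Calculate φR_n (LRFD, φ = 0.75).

φR_n ≈ 350 kN

E55XX → F_EXX = 550 MPa.
Effective throat t_e = 0.707 × 4 = 2.828 mm.
Total length L = 500 mm; A_we = 2.828 × 500 = 1414 mm².
F_nw = 0.6 F_EXX = 0.6 × 550 = 330 MPa.
φR_n = 0.75 × 330 × 1414 × 10⁻³ = 350 kN.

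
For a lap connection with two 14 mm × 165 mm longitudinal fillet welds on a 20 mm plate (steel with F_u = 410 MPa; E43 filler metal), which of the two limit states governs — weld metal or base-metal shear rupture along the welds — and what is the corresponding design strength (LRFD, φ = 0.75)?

E43XX → F_EXX = 430 MPa.
t_e = 0.707 × 14 = 9.898 mm; L = 330 mm.
Weld metal: φR_n = 0.75 × 0.6 × 430 × 9.898 × 330 × 10⁻³ = 632 kN.
Base metal (shear rupture): φR_n = 0.75 × 0.6 × 410 × 20 × 330 × 10⁻³ = 1218 kN.
Governing: weld metal.

φR_n ≈ 632 kN (weld metal governs)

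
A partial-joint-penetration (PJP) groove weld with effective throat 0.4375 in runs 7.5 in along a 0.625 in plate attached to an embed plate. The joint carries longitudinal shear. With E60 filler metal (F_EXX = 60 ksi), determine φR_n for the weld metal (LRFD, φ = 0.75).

Effective throat (given) t_e = 0.4375 in.
A_we = 0.4375 × 7.5 = 3.281 in².
F_nw = 0.6 F_EXX = 36 ksi.
φR_n = 0.75 × 36 × 3.281 = 88.59 kip.

φR_n ≈ 88.6 kip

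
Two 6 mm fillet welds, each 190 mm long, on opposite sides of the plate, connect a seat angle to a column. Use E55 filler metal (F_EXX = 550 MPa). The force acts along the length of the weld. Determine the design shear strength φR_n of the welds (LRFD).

φR_n ≈ 399 kN

Effective throat t_e = 0.707 × 6 = 4.242 mm.
Total length L = 380 mm; A_we = 4.242 × 380 = 1612 mm².
F_nw = 0.6 F_EXX = 0.6 × 550 = 330 MPa.
φR_n = 0.75 × 330 × 1612 × 10⁻³ = 399 kN.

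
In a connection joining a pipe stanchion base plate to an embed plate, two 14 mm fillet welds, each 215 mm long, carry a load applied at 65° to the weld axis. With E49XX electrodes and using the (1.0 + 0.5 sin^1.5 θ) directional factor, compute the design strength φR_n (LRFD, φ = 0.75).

φR_n ≈ 1340 kN

E49XX → F_EXX = 490 MPa.
t_e = 0.707 × 14 = 9.898 mm; A_we = 9.898 × 430 = 4256 mm².
Directional factor: 1.0 + 0.5 sin^1.5(65°) = 1.431.
F_nw = 0.6 × 490 × 1.431 = 420.8 MPa.
φR_n = 0.75 × 420.8 × 4256 × 10⁻³ = 1343 kN.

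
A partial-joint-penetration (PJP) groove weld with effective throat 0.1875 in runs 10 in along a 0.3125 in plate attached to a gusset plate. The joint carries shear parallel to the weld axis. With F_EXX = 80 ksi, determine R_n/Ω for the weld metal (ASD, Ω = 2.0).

Effective throat (given) t_e = 0.1875 in.
A_we = 0.1875 × 10 = 1.875 in².
F_nw = 0.6 F_EXX = 48 ksi.
R_n/Ω = (48 × 1.875) / 2.0 = 45 kips.

R_n/Ω ≈ 45 kips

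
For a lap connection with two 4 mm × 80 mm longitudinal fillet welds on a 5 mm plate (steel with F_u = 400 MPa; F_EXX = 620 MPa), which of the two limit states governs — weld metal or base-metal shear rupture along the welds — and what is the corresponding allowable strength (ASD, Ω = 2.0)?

t_e = 0.707 × 4 = 2.828 mm; L = 160 mm.
Weld metal: R_n/Ω = (1/2.0) × 0.6 × 620 × 2.828 × 160 × 10⁻³ = 84.16 kN.
Base metal (shear rupture): R_n/Ω = (1/2.0) × 0.6 × 400 × 5 × 160 × 10⁻³ = 96 kN.
Governing: weld metal.

R_n/Ω ≈ 84.2 kN (weld metal governs)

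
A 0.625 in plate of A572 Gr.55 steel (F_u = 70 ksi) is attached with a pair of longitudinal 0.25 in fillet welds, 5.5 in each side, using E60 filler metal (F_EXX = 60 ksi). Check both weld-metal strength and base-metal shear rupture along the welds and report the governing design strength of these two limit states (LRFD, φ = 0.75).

φR_n ≈ 52.5 kips (weld metal governs)

t_e = 0.707 × 0.25 = 0.1767 in; L = 11 in.
Weld metal: φR_n = 0.75 × 0.6 × 60 × 0.1767 × 11 = 52.49 kips.
Base metal (shear rupture): φR_n = 0.75 × 0.6 × 70 × 0.625 × 11 = 216.6 kips.
Governing: weld metal.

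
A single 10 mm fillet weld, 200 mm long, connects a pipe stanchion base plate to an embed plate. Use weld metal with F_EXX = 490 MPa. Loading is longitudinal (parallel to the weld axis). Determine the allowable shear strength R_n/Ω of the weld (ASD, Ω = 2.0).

Effective throat t_e = 0.707 × 10 = 7.07 mm.
Total length L = 200 mm; A_we = 7.07 × 200 = 1414 mm².
F_nw = 0.6 F_EXX = 0.6 × 490 = 294 MPa.
R_n = 294 × 1414 × 10⁻³ = 415.7 kN; R_n/Ω = 415.7/2.0 = 207.9 kN.

R_n/Ω ≈ 208 kN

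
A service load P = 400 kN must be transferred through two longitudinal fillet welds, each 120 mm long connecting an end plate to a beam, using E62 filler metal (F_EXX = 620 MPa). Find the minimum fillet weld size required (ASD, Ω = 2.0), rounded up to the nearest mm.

Total weld length L = 240 mm.
Required throat t_e = P × Ω / (0.6 F_EXX × L) = 400 × 2.0 / (0.6 × 620 × 240 × 10⁻³) = 8.961 mm.
Required leg w = t_e / 0.707 = 12.67 mm → use 13 mm.

w = 13 mm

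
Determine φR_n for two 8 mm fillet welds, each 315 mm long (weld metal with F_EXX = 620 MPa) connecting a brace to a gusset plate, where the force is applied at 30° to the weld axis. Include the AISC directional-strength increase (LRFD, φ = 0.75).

t_e = 0.707 × 8 = 5.656 mm; A_we = 5.656 × 630 = 3563 mm².
Directional factor: 1.0 + 0.5 sin^1.5(30°) = 1.177.
F_nw = 0.6 × 620 × 1.177 = 437.8 MPa.
φR_n = 0.75 × 437.8 × 3563 × 10⁻³ = 1170 kN.

φR_n ≈ 1170 kN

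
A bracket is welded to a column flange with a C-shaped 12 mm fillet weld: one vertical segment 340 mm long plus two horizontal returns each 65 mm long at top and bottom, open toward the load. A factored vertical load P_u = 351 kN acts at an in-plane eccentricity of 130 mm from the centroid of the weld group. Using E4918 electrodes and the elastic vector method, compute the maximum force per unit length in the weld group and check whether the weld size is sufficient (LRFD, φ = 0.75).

E49XX → F_EXX = 490 MPa.
Total weld length L_w = 470 mm. Treat welds as unit-width lines.
Centroid: x̄ = 2×65×32.5 / 470 = 8.989 mm from the vertical weld.
Polar moment about centroid: J = I_x + I_y = [340³/12 + 2×65×170²] + [340×8.989² + 2(65³/12 + 65×23.51²)] = 7177000 mm³.
Direct shear f_v = P/L_w = 351×10³ / 470 = 746.8 N/mm (vertical).
Torsion M = P·e = 351×10³ × 130 = 45630000 N·mm.
Critical point at (x, y) = (56.01, 170) from centroid. f_tx = M·y/J = 1081 N/mm; f_ty = M·x/J = 356.1 N/mm.
Resultant f_max = √[f_tx² + (f_v + f_ty)²] = √[1081² + (746.8 + 356.1)²] = 1544 N/mm.
Capacity per unit length: φr_n = 0.75 × 0.6 × 490 × (0.707 × 12) = 1871 N/mm.
1544 ≤ 1871 → adequate.

f_max ≈ 1540 N/mm; adequate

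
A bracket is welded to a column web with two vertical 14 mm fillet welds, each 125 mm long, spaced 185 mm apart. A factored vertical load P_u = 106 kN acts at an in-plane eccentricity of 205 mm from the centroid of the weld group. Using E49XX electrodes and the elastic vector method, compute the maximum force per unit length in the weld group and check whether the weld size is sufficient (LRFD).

f_max ≈ 1360 N/mm; adequate

E49XX → F_EXX = 490 MPa.
Total weld length L_w = 250 mm. Treat welds as unit-width lines.
Polar moment about centroid: J = 2[d³/12 + d(b/2)²] = 2[125³/12 + 125×92.5²] = 2465000 mm³.
Direct shear f_v = P/L_w = 106×10³ / 250 = 424 N/mm (vertical).
Torsion M = P·e = 106×10³ × 205 = 21730000 N·mm.
Critical point at (x, y) = (92.5, 62.5) from centroid. f_tx = M·y/J = 551.1 N/mm; f_ty = M·x/J = 815.6 N/mm.
Resultant f_max = √[f_tx² + (f_v + f_ty)²] = √[551.1² + (424 + 815.6)²] = 1357 N/mm.
Capacity per unit length: φr_n = 0.75 × 0.6 × 490 × (0.707 × 14) = 2183 N/mm.
1357 ≤ 2183 → adequate.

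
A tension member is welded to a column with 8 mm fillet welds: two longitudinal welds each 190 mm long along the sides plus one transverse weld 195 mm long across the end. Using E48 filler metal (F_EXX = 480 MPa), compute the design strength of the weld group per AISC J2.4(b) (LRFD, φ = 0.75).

φR_n ≈ 752 kN

t_e = 0.707 × 8 = 5.656 mm.
R_nwl = 0.6 × 480 × 5.656 × 380 × 10⁻³ = 619 kN (longitudinal, 2 welds).
R_nwt = 0.6 × 480 × 5.656 × 195 × 10⁻³ = 317.6 kN (transverse, base value).
(i) R_nwl + R_nwt = 936.6 kN; (ii) 0.85 R_nwl + 1.5 R_nwt = 1003 kN.
R_n = max = 1003 kN [governs: (ii)]; φR_n = 752 kN.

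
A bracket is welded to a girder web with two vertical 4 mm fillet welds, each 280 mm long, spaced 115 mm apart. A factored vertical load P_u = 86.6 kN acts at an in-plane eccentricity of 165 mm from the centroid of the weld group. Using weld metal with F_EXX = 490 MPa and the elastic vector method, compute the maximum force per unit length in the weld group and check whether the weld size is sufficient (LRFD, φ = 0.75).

Total weld length L_w = 560 mm. Treat welds as unit-width lines.
Polar moment about centroid: J = 2[d³/12 + d(b/2)²] = 2[280³/12 + 280×57.5²] = 5510000 mm³.
Direct shear f_v = P/L_w = 86.6×10³ / 560 = 154.6 N/mm (vertical).
Torsion M = P·e = 86.6×10³ × 165 = 14289000 N·mm.
Critical point at (x, y) = (57.5, 140) from centroid. f_tx = M·y/J = 363 N/mm; f_ty = M·x/J = 149.1 N/mm.
Resultant f_max = √[f_tx² + (f_v + f_ty)²] = √[363² + (154.6 + 149.1)²] = 473.4 N/mm.
Capacity per unit length: φr_n = 0.75 × 0.6 × 490 × (0.707 × 4) = 623.6 N/mm.
473.4 ≤ 623.6 → adequate.

f_max ≈ 473 N/mm; adequate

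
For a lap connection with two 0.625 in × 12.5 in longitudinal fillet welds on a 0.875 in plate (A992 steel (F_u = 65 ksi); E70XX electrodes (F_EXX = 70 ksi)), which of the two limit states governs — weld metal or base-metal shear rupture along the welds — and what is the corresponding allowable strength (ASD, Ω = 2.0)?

t_e = 0.707 × 0.625 = 0.4419 in; L = 25 in.
Weld metal: R_n/Ω = (1/2.0) × 0.6 × 70 × 0.4419 × 25 = 232 kips.
Base metal (shear rupture): R_n/Ω = (1/2.0) × 0.6 × 65 × 0.875 × 25 = 426.6 kips.
Governing: weld metal.

R_n/Ω ≈ 232 kips (weld metal governs)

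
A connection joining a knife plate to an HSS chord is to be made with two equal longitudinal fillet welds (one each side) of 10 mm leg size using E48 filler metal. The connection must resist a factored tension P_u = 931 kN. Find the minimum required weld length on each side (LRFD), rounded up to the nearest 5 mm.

L = 305 mm on each side

E48XX → F_EXX = 480 MPa.
Throat t_e = 0.707 × 10 = 7.07 mm.
φr_n = 0.75 × 0.6 × 480 × 7.07 × 10⁻³ = 1.527 kN/mm.
L_req = P_u / φr_n = 931 / 1.527 = 609.6 mm total.
Per side: 609.6 / 2 = 304.8 mm.
Round up → use L = 305 mm on each side.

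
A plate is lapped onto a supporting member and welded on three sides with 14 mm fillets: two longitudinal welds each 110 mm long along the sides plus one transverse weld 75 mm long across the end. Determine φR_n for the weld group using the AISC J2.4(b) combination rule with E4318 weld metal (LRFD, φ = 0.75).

E43XX → F_EXX = 430 MPa.
t_e = 0.707 × 14 = 9.898 mm.
R_nwl = 0.6 × 430 × 9.898 × 220 × 10⁻³ = 561.8 kN (longitudinal, 2 welds).
R_nwt = 0.6 × 430 × 9.898 × 75 × 10⁻³ = 191.5 kN (transverse, base value).
(i) R_nwl + R_nwt = 753.3 kN; (ii) 0.85 R_nwl + 1.5 R_nwt = 764.8 kN.
R_n = max = 764.8 kN [governs: (ii)]; φR_n = 573.6 kN.

φR_n ≈ 574 kN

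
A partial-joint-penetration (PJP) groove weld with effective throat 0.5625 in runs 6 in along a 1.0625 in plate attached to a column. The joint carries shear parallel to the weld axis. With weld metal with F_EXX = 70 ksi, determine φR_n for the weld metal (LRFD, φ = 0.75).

φR_n ≈ 106 kip

Effective throat (given) t_e = 0.5625 in.
A_we = 0.5625 × 6 = 3.375 in².
F_nw = 0.6 F_EXX = 42 ksi.
φR_n = 0.75 × 42 × 3.375 = 106.3 kip.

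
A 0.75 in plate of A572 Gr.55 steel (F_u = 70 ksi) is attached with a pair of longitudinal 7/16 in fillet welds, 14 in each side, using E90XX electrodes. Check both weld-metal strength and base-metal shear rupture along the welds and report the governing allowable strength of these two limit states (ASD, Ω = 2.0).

R_n/Ω ≈ 234 kip (weld metal governs)

E90XX → F_EXX = 90 ksi.
t_e = 0.707 × 0.4375 = 0.3093 in; L = 28 in.
Weld metal: R_n/Ω = (1/2.0) × 0.6 × 90 × 0.3093 × 28 = 233.8 kip.
Base metal (shear rupture): R_n/Ω = (1/2.0) × 0.6 × 70 × 0.75 × 28 = 441 kip.
Governing: weld metal.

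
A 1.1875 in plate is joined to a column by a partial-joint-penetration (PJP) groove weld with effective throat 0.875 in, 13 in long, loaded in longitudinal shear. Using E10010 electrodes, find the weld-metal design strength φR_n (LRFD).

E100XX → F_EXX = 100 ksi.
Effective throat (given) t_e = 0.875 in.
A_we = 0.875 × 13 = 11.38 in².
F_nw = 0.6 F_EXX = 60 ksi.
φR_n = 0.75 × 60 × 11.38 = 511.9 kip.

φR_n ≈ 512 kip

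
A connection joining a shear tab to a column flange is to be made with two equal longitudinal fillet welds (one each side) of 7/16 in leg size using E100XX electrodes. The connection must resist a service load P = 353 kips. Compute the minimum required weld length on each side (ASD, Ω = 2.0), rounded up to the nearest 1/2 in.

E100XX → F_EXX = 100 ksi.
Throat t_e = 0.707 × 0.4375 = 0.3093 in.
r_n/Ω = (0.6 × 100 × 0.3093) / 2.0 = 9.279 kip/in.
L_req = P / (r_n/Ω) = 353 / 9.279 = 38.04 in total.
Per side: 38.04 / 2 = 19.02 in.
Round up → use L = 19.5 in on each side.

L = 19.5 in on each side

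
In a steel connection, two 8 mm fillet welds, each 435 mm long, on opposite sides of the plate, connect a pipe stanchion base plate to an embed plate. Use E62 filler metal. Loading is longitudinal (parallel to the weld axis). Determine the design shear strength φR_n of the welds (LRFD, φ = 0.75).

E62XX → F_EXX = 620 MPa.
Effective throat t_e = 0.707 × 8 = 5.656 mm.
Total length L = 870 mm; A_we = 5.656 × 870 = 4921 mm².
F_nw = 0.6 F_EXX = 0.6 × 620 = 372 MPa.
φR_n = 0.75 × 372 × 4921 × 10⁻³ = 1373 kN.

φR_n ≈ 1370 kN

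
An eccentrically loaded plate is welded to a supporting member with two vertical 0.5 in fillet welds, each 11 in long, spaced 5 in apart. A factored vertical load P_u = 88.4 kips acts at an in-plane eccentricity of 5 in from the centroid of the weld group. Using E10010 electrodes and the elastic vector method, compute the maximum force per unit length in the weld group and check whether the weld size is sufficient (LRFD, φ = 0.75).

E100XX → F_EXX = 100 ksi.
Total weld length L_w = 22 in. Treat welds as unit-width lines.
Polar moment about centroid: J = 2[d³/12 + d(b/2)²] = 2[11³/12 + 11×2.5²] = 359.3 in³.
Direct shear f_v = P/L_w = 88.4 / 22 = 4.018 kip/in (vertical).
Torsion M = P·e = 88.4 × 5 = 442 kip·in.
Critical point at (x, y) = (2.5, 5.5) from centroid. f_tx = M·y/J = 6.765 kip/in; f_ty = M·x/J = 3.075 kip/in.
Resultant f_max = √[f_tx² + (f_v + f_ty)²] = √[6.765² + (4.018 + 3.075)²] = 9.802 kip/in.
Capacity per unit length: φr_n = 0.75 × 0.6 × 100 × (0.707 × 0.5) = 15.91 kip/in.
9.802 ≤ 15.91 → adequate.

f_max ≈ 9.8 kip/in; adequate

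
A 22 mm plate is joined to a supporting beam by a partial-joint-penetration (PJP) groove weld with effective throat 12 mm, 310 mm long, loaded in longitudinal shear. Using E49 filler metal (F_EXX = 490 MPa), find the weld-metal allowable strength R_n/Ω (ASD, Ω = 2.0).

Effective throat (given) t_e = 12 mm.
A_we = 12 × 310 = 3720 mm².
F_nw = 0.6 F_EXX = 294 MPa.
R_n/Ω = (294 × 3720) / 2.0 × 10⁻³ = 546.8 kN.

R_n/Ω ≈ 547 kN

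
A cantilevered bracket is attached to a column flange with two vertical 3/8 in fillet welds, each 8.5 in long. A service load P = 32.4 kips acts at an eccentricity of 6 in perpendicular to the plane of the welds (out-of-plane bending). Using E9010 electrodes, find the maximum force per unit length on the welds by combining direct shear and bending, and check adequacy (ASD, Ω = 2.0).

f_max ≈ 8.29 kip/in; NOT adequate

E90XX → F_EXX = 90 ksi.
L_w = 2 × 8.5 = 17 in; section modulus (unit throat) S = 2 × L²/6 = 24.08 in².
Direct shear f_v = P/L_w = 32.4/17 = 1.906 kip/in.
Moment M = P × e = 32.4 × 6 = 194.4 kip·in; bending f_b = M/S = 8.072 kip/in.
f_max = √(f_v² + f_b²) = √(1.906² + 8.072²) = 8.294 kip/in.
r_n/Ω = (1/2.0) × 0.6 × 90 × (0.707 × 0.375) = 7.158 kip/in → NOT adequate.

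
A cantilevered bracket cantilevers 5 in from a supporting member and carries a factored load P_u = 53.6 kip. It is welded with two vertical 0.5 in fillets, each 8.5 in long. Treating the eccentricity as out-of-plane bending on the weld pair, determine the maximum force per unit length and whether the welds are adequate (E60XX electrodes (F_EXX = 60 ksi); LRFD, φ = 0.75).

f_max ≈ 11.6 kip/in; NOT adequate

L_w = 2 × 8.5 = 17 in; section modulus (unit throat) S = 2 × L²/6 = 24.08 in².
Direct shear f_v = P/L_w = 53.6/17 = 3.153 kip/in.
Moment M = P × e = 53.6 × 5 = 268 kip·in; bending f_b = M/S = 11.13 kip/in.
f_max = √(f_v² + f_b²) = √(3.153² + 11.13²) = 11.57 kip/in.
φr_n = 0.75 × 0.6 × 60 × (0.707 × 0.5) = 9.544 kip/in → NOT adequate.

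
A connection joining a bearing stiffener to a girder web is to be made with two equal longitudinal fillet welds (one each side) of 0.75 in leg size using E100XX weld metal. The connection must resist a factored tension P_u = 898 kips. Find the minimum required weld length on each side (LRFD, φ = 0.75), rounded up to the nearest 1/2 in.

E100XX → F_EXX = 100 ksi.
Throat t_e = 0.707 × 0.75 = 0.5302 in.
φr_n = 0.75 × 0.6 × 100 × 0.5302 = 23.86 kips/in.
L_req = P_u / φr_n = 898 / 23.86 = 37.63 in total.
Per side: 37.63 / 2 = 18.82 in.
Round up → use L = 19 in on each side.

L = 19 in on each side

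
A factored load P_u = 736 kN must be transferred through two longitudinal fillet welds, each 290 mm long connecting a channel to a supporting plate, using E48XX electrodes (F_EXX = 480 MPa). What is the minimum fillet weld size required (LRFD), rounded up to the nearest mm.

Total weld length L = 580 mm.
Required throat t_e = P_u / (φ × 0.6 F_EXX × L) = 736 / (0.75 × 0.6 × 480 × 580 × 10⁻³) = 5.875 mm.
Required leg w = t_e / 0.707 = 8.31 mm → use 9 mm.

w = 9 mm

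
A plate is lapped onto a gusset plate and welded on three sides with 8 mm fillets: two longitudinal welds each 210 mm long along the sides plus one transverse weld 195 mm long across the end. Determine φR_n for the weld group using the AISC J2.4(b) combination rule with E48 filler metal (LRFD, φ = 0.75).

φR_n ≈ 793 kN

E48XX → F_EXX = 480 MPa.
t_e = 0.707 × 8 = 5.656 mm.
R_nwl = 0.6 × 480 × 5.656 × 420 × 10⁻³ = 684.1 kN (longitudinal, 2 welds).
R_nwt = 0.6 × 480 × 5.656 × 195 × 10⁻³ = 317.6 kN (transverse, base value).
(i) R_nwl + R_nwt = 1002 kN; (ii) 0.85 R_nwl + 1.5 R_nwt = 1058 kN.
R_n = max = 1058 kN [governs: (ii)]; φR_n = 793.5 kN.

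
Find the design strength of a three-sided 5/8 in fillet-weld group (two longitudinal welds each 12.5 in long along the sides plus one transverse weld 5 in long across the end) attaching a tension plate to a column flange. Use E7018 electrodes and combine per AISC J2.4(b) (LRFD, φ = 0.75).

E70XX → F_EXX = 70 ksi.
t_e = 0.707 × 0.625 = 0.4419 in.
R_nwl = 0.6 × 70 × 0.4419 × 25 = 464 kips (longitudinal, 2 welds).
R_nwt = 0.6 × 70 × 0.4419 × 5 = 92.79 kips (transverse, base value).
(i) R_nwl + R_nwt = 556.8 kips; (ii) 0.85 R_nwl + 1.5 R_nwt = 533.6 kips.
R_n = max = 556.8 kips [governs: (i)]; φR_n = 417.6 kips.

φR_n ≈ 418 kips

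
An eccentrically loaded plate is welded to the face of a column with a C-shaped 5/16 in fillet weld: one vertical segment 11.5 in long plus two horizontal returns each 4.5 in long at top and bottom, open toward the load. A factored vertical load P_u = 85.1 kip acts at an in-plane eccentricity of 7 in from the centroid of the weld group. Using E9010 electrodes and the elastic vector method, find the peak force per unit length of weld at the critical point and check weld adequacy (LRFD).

f_max ≈ 11.4 kip/in; NOT adequate

E90XX → F_EXX = 90 ksi.
Total weld length L_w = 20.5 in. Treat welds as unit-width lines.
Centroid: x̄ = 2×4.5×2.25 / 20.5 = 0.9878 in from the vertical weld.
Polar moment about centroid: J = I_x + I_y = [11.5³/12 + 2×4.5×5.75²] + [11.5×0.9878² + 2(4.5³/12 + 4.5×1.262²)] = 465 in³.
Direct shear f_v = P/L_w = 85.1 / 20.5 = 4.151 kip/in (vertical).
Torsion M = P·e = 85.1 × 7 = 595.7 kip·in.
Critical point at (x, y) = (3.512, 5.75) from centroid. f_tx = M·y/J = 7.365 kip/in; f_ty = M·x/J = 4.499 kip/in.
Resultant f_max = √[f_tx² + (f_v + f_ty)²] = √[7.365² + (4.151 + 4.499)²] = 11.36 kip/in.
Capacity per unit length: φr_n = 0.75 × 0.6 × 90 × (0.707 × 0.3125) = 8.948 kip/in.
11.36 > 8.948 → NOT adequate.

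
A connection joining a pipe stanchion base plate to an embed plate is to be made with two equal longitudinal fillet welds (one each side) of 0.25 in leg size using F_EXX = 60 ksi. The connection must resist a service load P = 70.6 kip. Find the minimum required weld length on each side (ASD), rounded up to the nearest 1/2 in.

L = 11.5 in on each side

Throat t_e = 0.707 × 0.25 = 0.1767 in.
r_n/Ω = (0.6 × 60 × 0.1767) / 2.0 = 3.181 kip/in.
L_req = P / (r_n/Ω) = 70.6 / 3.181 = 22.19 in total.
Per side: 22.19 / 2 = 11.1 in.
Round up → use L = 11.5 in on each side.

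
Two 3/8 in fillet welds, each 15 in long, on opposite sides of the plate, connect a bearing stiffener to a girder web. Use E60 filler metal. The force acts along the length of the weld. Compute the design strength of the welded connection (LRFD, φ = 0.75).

φR_n ≈ 215 kips

E60XX → F_EXX = 60 ksi.
Effective throat t_e = 0.707 × 0.375 = 0.2651 in.
Total length L = 30 in; A_we = 0.2651 × 30 = 7.954 in².
F_nw = 0.6 F_EXX = 0.6 × 60 = 36 ksi.
φR_n = 0.75 × 36 × 7.954 = 214.8 kips.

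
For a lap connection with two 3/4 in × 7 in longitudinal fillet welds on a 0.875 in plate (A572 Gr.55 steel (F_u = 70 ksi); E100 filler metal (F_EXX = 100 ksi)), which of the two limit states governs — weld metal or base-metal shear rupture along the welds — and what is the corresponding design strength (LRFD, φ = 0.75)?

t_e = 0.707 × 0.75 = 0.5302 in; L = 14 in.
Weld metal: φR_n = 0.75 × 0.6 × 100 × 0.5302 × 14 = 334.1 kip.
Base metal (shear rupture): φR_n = 0.75 × 0.6 × 70 × 0.875 × 14 = 385.9 kip.
Governing: weld metal.

φR_n ≈ 334 kip (weld metal governs)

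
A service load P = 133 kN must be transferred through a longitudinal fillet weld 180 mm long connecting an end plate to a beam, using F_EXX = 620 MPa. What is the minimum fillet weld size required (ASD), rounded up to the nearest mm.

w = 6 mm

Total weld length L = 180 mm.
Required throat t_e = P × Ω / (0.6 F_EXX × L) = 133 × 2.0 / (0.6 × 620 × 180 × 10⁻³) = 3.973 mm.
Required leg w = t_e / 0.707 = 5.619 mm → use 6 mm.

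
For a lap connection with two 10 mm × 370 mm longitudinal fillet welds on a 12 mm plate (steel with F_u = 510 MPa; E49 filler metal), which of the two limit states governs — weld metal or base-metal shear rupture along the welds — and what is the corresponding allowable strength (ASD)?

R_n/Ω ≈ 769 kN (weld metal governs)

E49XX → F_EXX = 490 MPa.
t_e = 0.707 × 10 = 7.07 mm; L = 740 mm.
Weld metal: R_n/Ω = (1/2.0) × 0.6 × 490 × 7.07 × 740 × 10⁻³ = 769.1 kN.
Base metal (shear rupture): R_n/Ω = (1/2.0) × 0.6 × 510 × 12 × 740 × 10⁻³ = 1359 kN.
Governing: weld metal.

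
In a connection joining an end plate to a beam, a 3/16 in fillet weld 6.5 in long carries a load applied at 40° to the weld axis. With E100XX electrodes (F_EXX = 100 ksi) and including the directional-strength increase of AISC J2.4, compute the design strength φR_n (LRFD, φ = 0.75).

t_e = 0.707 × 0.1875 = 0.1326 in; A_we = 0.1326 × 6.5 = 0.8617 in².
Directional factor: 1.0 + 0.5 sin^1.5(40°) = 1.258.
F_nw = 0.6 × 100 × 1.258 = 75.46 ksi.
φR_n = 0.75 × 75.46 × 0.8617 = 48.77 kips.

φR_n ≈ 48.8 kips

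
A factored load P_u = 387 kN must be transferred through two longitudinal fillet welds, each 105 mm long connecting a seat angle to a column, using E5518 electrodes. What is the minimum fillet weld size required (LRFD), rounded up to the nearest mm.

E55XX → F_EXX = 550 MPa.
Total weld length L = 210 mm.
Required throat t_e = P_u / (φ × 0.6 F_EXX × L) = 387 / (0.75 × 0.6 × 550 × 210 × 10⁻³) = 7.446 mm.
Required leg w = t_e / 0.707 = 10.53 mm → use 11 mm.

w = 11 mm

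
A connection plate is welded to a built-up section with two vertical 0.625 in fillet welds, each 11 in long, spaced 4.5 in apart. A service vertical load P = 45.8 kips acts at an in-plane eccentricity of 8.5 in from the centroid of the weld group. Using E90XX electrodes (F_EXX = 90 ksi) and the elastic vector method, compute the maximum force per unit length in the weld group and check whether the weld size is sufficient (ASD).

Total weld length L_w = 22 in. Treat welds as unit-width lines.
Polar moment about centroid: J = 2[d³/12 + d(b/2)²] = 2[11³/12 + 11×2.25²] = 333.2 in³.
Direct shear f_v = P/L_w = 45.8 / 22 = 2.082 kip/in (vertical).
Torsion M = P·e = 45.8 × 8.5 = 389.3 kip·in.
Critical point at (x, y) = (2.25, 5.5) from centroid. f_tx = M·y/J = 6.426 kip/in; f_ty = M·x/J = 2.629 kip/in.
Resultant f_max = √[f_tx² + (f_v + f_ty)²] = √[6.426² + (2.082 + 2.629)²] = 7.968 kip/in.
Capacity per unit length: r_n/Ω = (1/2.0) × 0.6 × 90 × (0.707 × 0.625) = 11.93 kip/in.
7.968 ≤ 11.93 → adequate.

f_max ≈ 7.97 kip/in; adequate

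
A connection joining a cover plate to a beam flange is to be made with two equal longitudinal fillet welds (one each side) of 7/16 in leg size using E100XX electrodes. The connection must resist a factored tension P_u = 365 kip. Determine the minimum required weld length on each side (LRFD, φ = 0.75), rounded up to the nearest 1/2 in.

E100XX → F_EXX = 100 ksi.
Throat t_e = 0.707 × 0.4375 = 0.3093 in.
φr_n = 0.75 × 0.6 × 100 × 0.3093 = 13.92 kip/in.
L_req = P_u / φr_n = 365 / 13.92 = 26.22 in total.
Per side: 26.22 / 2 = 13.11 in.
Round up → use L = 13.5 in on each side.

L = 13.5 in on each side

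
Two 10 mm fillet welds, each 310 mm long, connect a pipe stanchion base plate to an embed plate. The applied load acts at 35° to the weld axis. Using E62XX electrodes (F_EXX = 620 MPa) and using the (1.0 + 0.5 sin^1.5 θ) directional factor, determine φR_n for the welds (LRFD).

φR_n ≈ 1490 kN

t_e = 0.707 × 10 = 7.07 mm; A_we = 7.07 × 620 = 4383 mm².
Directional factor: 1.0 + 0.5 sin^1.5(35°) = 1.217.
F_nw = 0.6 × 620 × 1.217 = 452.8 MPa.
φR_n = 0.75 × 452.8 × 4383 × 10⁻³ = 1489 kN.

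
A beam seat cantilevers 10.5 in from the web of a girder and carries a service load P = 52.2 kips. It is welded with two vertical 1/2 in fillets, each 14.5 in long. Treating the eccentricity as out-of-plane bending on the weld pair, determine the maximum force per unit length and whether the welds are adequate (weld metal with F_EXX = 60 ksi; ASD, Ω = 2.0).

f_max ≈ 8.03 kip/in; NOT adequate

L_w = 2 × 14.5 = 29 in; section modulus (unit throat) S = 2 × L²/6 = 70.08 in².
Direct shear f_v = P/L_w = 52.2/29 = 1.8 kip/in.
Moment M = P × e = 52.2 × 10.5 = 548.1 kip·in; bending f_b = M/S = 7.821 kip/in.
f_max = √(f_v² + f_b²) = √(1.8² + 7.821²) = 8.025 kip/in.
r_n/Ω = (1/2.0) × 0.6 × 60 × (0.707 × 0.5) = 6.363 kip/in → NOT adequate.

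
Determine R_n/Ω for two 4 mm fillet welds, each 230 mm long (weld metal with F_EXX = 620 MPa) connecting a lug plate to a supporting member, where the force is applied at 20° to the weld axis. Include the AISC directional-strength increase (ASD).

R_n/Ω ≈ 266 kN

t_e = 0.707 × 4 = 2.828 mm; A_we = 2.828 × 460 = 1301 mm².
Directional factor: 1.0 + 0.5 sin^1.5(20°) = 1.1.
F_nw = 0.6 × 620 × 1.1 = 409.2 MPa.
R_n/Ω = (409.2 × 1301) / 2.0 × 10⁻³ = 266.2 kN.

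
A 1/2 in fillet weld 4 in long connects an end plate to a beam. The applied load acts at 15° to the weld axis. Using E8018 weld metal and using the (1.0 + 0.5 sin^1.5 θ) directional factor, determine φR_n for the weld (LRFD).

φR_n ≈ 54.3 kips

E80XX → F_EXX = 80 ksi.
t_e = 0.707 × 0.5 = 0.3535 in; A_we = 0.3535 × 4 = 1.414 in².
Directional factor: 1.0 + 0.5 sin^1.5(15°) = 1.066.
F_nw = 0.6 × 80 × 1.066 = 51.16 ksi.
φR_n = 0.75 × 51.16 × 1.414 = 54.26 kips.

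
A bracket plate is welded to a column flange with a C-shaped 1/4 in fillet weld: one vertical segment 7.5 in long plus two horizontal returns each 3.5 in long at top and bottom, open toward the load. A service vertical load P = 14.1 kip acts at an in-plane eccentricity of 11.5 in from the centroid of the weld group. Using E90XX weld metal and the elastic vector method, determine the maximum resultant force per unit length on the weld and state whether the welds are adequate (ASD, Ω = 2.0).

E90XX → F_EXX = 90 ksi.
Total weld length L_w = 14.5 in. Treat welds as unit-width lines.
Centroid: x̄ = 2×3.5×1.75 / 14.5 = 0.8448 in from the vertical weld.
Polar moment about centroid: J = I_x + I_y = [7.5³/12 + 2×3.5×3.75²] + [7.5×0.8448² + 2(3.5³/12 + 3.5×0.9052²)] = 151.8 in³.
Direct shear f_v = P/L_w = 14.1 / 14.5 = 0.9724 kip/in (vertical).
Torsion M = P·e = 14.1 × 11.5 = 162.15 kip·in.
Critical point at (x, y) = (2.655, 3.75) from centroid. f_tx = M·y/J = 4.005 kip/in; f_ty = M·x/J = 2.836 kip/in.
Resultant f_max = √[f_tx² + (f_v + f_ty)²] = √[4.005² + (0.9724 + 2.836)²] = 5.526 kip/in.
Capacity per unit length: r_n/Ω = (1/2.0) × 0.6 × 90 × (0.707 × 0.25) = 4.772 kip/in.
5.526 > 4.772 → NOT adequate.

f_max ≈ 5.53 kip/in; NOT adequate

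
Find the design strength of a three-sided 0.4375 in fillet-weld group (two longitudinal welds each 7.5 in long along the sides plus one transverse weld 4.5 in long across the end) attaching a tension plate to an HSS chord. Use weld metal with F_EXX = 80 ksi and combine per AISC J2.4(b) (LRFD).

t_e = 0.707 × 0.4375 = 0.3093 in.
R_nwl = 0.6 × 80 × 0.3093 × 15 = 222.7 kip (longitudinal, 2 welds).
R_nwt = 0.6 × 80 × 0.3093 × 4.5 = 66.81 kip (transverse, base value).
(i) R_nwl + R_nwt = 289.5 kip; (ii) 0.85 R_nwl + 1.5 R_nwt = 289.5 kip.
R_n = max = 289.5 kip [governs: (ii)]; φR_n = 217.1 kip.

φR_n ≈ 217 kip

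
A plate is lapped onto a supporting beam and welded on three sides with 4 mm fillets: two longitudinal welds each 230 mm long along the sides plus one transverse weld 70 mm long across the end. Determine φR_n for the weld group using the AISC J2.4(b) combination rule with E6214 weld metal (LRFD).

φR_n ≈ 418 kN

E62XX → F_EXX = 620 MPa.
t_e = 0.707 × 4 = 2.828 mm.
R_nwl = 0.6 × 620 × 2.828 × 460 × 10⁻³ = 483.9 kN (longitudinal, 2 welds).
R_nwt = 0.6 × 620 × 2.828 × 70 × 10⁻³ = 73.64 kN (transverse, base value).
(i) R_nwl + R_nwt = 557.6 kN; (ii) 0.85 R_nwl + 1.5 R_nwt = 521.8 kN.
R_n = max = 557.6 kN [governs: (i)]; φR_n = 418.2 kN.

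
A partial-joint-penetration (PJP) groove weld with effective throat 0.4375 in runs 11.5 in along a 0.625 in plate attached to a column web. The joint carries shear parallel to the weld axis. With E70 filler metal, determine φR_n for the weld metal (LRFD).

φR_n ≈ 158 kip

E70XX → F_EXX = 70 ksi.
Effective throat (given) t_e = 0.4375 in.
A_we = 0.4375 × 11.5 = 5.031 in².
F_nw = 0.6 F_EXX = 42 ksi.
φR_n = 0.75 × 42 × 5.031 = 158.5 kip.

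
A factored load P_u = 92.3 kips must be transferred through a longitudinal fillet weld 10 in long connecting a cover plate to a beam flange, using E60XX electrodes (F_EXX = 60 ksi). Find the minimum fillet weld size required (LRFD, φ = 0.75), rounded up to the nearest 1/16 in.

w = 1/2 in

Total weld length L = 10 in.
Required throat t_e = P_u / (φ × 0.6 F_EXX × L) = 92.3 / (0.75 × 0.6 × 60 × 10) = 0.3419 in.
Required leg w = t_e / 0.707 = 0.4835 in → use 1/2 in.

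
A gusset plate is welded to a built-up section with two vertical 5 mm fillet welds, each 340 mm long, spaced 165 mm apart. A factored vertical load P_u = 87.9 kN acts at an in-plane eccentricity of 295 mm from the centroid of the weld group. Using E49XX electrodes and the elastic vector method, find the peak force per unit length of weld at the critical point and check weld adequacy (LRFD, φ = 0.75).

f_max ≈ 508 N/mm; adequate

E49XX → F_EXX = 490 MPa.
Total weld length L_w = 680 mm. Treat welds as unit-width lines.
Polar moment about centroid: J = 2[d³/12 + d(b/2)²] = 2[340³/12 + 340×82.5²] = 11180000 mm³.
Direct shear f_v = P/L_w = 87.9×10³ / 680 = 129.3 N/mm (vertical).
Torsion M = P·e = 87.9×10³ × 295 = 25930000 N·mm.
Critical point at (x, y) = (82.5, 170) from centroid. f_tx = M·y/J = 394.3 N/mm; f_ty = M·x/J = 191.4 N/mm.
Resultant f_max = √[f_tx² + (f_v + f_ty)²] = √[394.3² + (129.3 + 191.4)²] = 508.2 N/mm.
Capacity per unit length: φr_n = 0.75 × 0.6 × 490 × (0.707 × 5) = 779.5 N/mm.
508.2 ≤ 779.5 → adequate.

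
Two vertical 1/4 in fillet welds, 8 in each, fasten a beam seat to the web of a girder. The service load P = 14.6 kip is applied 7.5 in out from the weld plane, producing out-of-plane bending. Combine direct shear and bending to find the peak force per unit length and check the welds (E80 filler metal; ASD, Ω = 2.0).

f_max ≈ 5.21 kip/in; NOT adequate

E80XX → F_EXX = 80 ksi.
L_w = 2 × 8 = 16 in; section modulus (unit throat) S = 2 × L²/6 = 21.33 in².
Direct shear f_v = P/L_w = 14.6/16 = 0.9125 kip/in.
Moment M = P × e = 14.6 × 7.5 = 109.5 kip·in; bending f_b = M/S = 5.133 kip/in.
f_max = √(f_v² + f_b²) = √(0.9125² + 5.133²) = 5.213 kip/in.
r_n/Ω = (1/2.0) × 0.6 × 80 × (0.707 × 0.25) = 4.242 kip/in → NOT adequate.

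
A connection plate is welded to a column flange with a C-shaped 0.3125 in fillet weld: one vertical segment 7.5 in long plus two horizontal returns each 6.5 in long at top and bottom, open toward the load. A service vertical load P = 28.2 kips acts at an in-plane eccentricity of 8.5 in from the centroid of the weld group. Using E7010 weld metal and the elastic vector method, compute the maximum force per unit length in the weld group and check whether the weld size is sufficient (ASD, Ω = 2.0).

f_max ≈ 5.56 kip/in; NOT adequate

E70XX → F_EXX = 70 ksi.
Total weld length L_w = 20.5 in. Treat welds as unit-width lines.
Centroid: x̄ = 2×6.5×3.25 / 20.5 = 2.061 in from the vertical weld.
Polar moment about centroid: J = I_x + I_y = [7.5³/12 + 2×6.5×3.75²] + [7.5×2.061² + 2(6.5³/12 + 6.5×1.189²)] = 314 in³.
Direct shear f_v = P/L_w = 28.2 / 20.5 = 1.376 kip/in (vertical).
Torsion M = P·e = 28.2 × 8.5 = 239.7 kip·in.
Critical point at (x, y) = (4.439, 3.75) from centroid. f_tx = M·y/J = 2.863 kip/in; f_ty = M·x/J = 3.389 kip/in.
Resultant f_max = √[f_tx² + (f_v + f_ty)²] = √[2.863² + (1.376 + 3.389)²] = 5.558 kip/in.
Capacity per unit length: r_n/Ω = (1/2.0) × 0.6 × 70 × (0.707 × 0.3125) = 4.64 kip/in.
5.558 > 4.64 → NOT adequate.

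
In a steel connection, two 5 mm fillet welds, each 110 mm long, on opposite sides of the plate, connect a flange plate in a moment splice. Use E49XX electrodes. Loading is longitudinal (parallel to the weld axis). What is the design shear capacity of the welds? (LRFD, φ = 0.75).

E49XX → F_EXX = 490 MPa.
Effective throat t_e = 0.707 × 5 = 3.535 mm.
Total length L = 220 mm; A_we = 3.535 × 220 = 777.7 mm².
F_nw = 0.6 F_EXX = 0.6 × 490 = 294 MPa.
φR_n = 0.75 × 294 × 777.7 × 10⁻³ = 171.5 kN.

φR_n ≈ 171 kN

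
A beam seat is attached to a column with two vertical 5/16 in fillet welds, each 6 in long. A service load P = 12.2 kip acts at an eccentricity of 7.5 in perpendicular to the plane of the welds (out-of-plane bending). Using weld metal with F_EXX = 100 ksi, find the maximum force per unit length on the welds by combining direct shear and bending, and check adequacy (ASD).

L_w = 2 × 6 = 12 in; section modulus (unit throat) S = 2 × L²/6 = 12 in².
Direct shear f_v = P/L_w = 12.2/12 = 1.017 kip/in.
Moment M = P × e = 12.2 × 7.5 = 91.5 kip·in; bending f_b = M/S = 7.625 kip/in.
f_max = √(f_v² + f_b²) = √(1.017² + 7.625²) = 7.692 kip/in.
r_n/Ω = (1/2.0) × 0.6 × 100 × (0.707 × 0.3125) = 6.628 kip/in → NOT adequate.

f_max ≈ 7.69 kip/in; NOT adequate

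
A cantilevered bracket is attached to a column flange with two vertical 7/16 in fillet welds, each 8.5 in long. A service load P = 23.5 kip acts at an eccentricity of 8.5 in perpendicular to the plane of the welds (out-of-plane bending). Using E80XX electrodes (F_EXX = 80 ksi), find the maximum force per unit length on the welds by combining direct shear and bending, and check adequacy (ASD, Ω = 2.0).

f_max ≈ 8.41 kip/in; NOT adequate

L_w = 2 × 8.5 = 17 in; section modulus (unit throat) S = 2 × L²/6 = 24.08 in².
Direct shear f_v = P/L_w = 23.5/17 = 1.382 kip/in.
Moment M = P × e = 23.5 × 8.5 = 199.75 kip·in; bending f_b = M/S = 8.294 kip/in.
f_max = √(f_v² + f_b²) = √(1.382² + 8.294²) = 8.409 kip/in.
r_n/Ω = (1/2.0) × 0.6 × 80 × (0.707 × 0.4375) = 7.423 kip/in → NOT adequate.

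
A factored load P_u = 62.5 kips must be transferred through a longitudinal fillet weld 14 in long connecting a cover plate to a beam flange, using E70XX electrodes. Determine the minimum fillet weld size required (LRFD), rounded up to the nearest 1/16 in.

E70XX → F_EXX = 70 ksi.
Total weld length L = 14 in.
Required throat t_e = P_u / (φ × 0.6 F_EXX × L) = 62.5 / (0.75 × 0.6 × 70 × 14) = 0.1417 in.
Required leg w = t_e / 0.707 = 0.2005 in → use 1/4 in.

w = 1/4 in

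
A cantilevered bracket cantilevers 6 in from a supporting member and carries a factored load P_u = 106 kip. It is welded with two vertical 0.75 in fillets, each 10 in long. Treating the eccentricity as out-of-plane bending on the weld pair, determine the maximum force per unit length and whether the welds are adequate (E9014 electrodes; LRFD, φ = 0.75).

E90XX → F_EXX = 90 ksi.
L_w = 2 × 10 = 20 in; section modulus (unit throat) S = 2 × L²/6 = 33.33 in².
Direct shear f_v = P/L_w = 106/20 = 5.3 kip/in.
Moment M = P × e = 106 × 6 = 636 kip·in; bending f_b = M/S = 19.08 kip/in.
f_max = √(f_v² + f_b²) = √(5.3² + 19.08²) = 19.8 kip/in.
φr_n = 0.75 × 0.6 × 90 × (0.707 × 0.75) = 21.48 kip/in → adequate.

f_max ≈ 19.8 kip/in; adequate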